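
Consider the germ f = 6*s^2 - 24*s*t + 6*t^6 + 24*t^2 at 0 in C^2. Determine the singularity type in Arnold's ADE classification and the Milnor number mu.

Type A_{5}, Milnor number mu = 5.

The Hessian of f at 0 has rank 1. Corank 1: A-series; mu = 5 gives A_5.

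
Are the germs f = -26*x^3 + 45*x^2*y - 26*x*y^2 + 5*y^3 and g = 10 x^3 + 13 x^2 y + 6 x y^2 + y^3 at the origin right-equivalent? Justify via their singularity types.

The Hessian of f at 0 has rank 0. Corank 2; j^3 = -(2*x - y)*(13*x^2 - 16*x*y + 5*y^2) splits into three distinct lines over C (the quadratic factor has nonzero discriminant), so D_4. The Hessian of g at 0 has rank 0. Corank 2; j^3 = (2*x + y)*(5*x^2 + 4*x*y + y^2) splits into three distinct lines over C (the quadratic factor has nonzero discriminant), so D_4. Both have type D_4, hence right-equivalent.

Yes.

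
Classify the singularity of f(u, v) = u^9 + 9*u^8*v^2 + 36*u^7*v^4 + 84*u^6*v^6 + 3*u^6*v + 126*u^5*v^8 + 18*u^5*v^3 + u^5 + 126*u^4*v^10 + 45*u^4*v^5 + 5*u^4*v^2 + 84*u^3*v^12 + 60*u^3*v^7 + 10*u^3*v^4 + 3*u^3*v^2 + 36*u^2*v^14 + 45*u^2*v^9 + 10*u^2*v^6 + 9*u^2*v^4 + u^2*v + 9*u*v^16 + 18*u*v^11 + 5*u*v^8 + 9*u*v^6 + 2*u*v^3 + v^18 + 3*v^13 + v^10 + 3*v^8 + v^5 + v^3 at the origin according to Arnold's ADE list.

D_4

The Hessian of f at 0 is [[0, 0], [0, 0]] with rank 0, so corank 2. A Groebner basis of the Jacobian ideal J(f) in C{u,v} is {v^3, u^2 + 3*v^2, u*v}; counting standard monomials gives mu = 4. Corank 2; j^3 = v*(u^2 + v^2) splits into three distinct lines over C (the quadratic factor has nonzero discriminant), so D_4.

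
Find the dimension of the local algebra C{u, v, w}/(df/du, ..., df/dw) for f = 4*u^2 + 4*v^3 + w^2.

2

The Hessian of f at 0 has rank 2. Corank 1: A-series; mu = 2 gives A_2.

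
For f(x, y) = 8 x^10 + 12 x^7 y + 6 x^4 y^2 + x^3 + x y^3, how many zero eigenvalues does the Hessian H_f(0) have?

2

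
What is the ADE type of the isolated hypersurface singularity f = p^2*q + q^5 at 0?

The Hessian of f at 0 has rank 0. Corank 2; j^3 = p^2*q has shape L^2 M (L != M), so D-series; mu = 6 gives D_6.

D6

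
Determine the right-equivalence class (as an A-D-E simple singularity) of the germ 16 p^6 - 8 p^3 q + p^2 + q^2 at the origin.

The Hessian of f at 0 has rank 2. Corank 0: nondegenerate Morse point, so A_1.

A_1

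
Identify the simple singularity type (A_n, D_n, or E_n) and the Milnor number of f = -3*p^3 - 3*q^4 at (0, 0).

Type E6, Milnor number mu = 6.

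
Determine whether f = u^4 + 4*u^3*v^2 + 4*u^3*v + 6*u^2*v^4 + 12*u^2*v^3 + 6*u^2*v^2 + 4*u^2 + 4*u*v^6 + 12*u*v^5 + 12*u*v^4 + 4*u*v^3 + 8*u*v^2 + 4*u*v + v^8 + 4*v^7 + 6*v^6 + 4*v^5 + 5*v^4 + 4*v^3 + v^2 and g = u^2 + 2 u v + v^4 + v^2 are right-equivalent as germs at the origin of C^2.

The Hessian of f at 0 has rank 1. Corank 1: A-series; mu = 3 gives A_3. The Hessian of g at 0 has rank 1. Corank 1: A-series; mu = 3 gives A_3. Both have type A_3, hence right-equivalent.

Yes.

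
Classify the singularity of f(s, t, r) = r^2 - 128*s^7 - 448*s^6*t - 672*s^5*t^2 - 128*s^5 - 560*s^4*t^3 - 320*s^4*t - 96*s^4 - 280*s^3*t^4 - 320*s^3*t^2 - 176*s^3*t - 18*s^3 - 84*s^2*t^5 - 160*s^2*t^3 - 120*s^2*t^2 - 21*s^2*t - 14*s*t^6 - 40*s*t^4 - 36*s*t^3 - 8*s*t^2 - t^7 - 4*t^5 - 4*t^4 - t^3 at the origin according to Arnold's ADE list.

The Hessian of f at 0 is [[0, 0, 0], [0, 0, 0], [0, 0, 2]] with rank 1, so corank 2. A Groebner basis of the Jacobian ideal J(f) in C{s,t,r} is {-200961*s^2/1000 + s*t^3 + 8829*s*t^2/500 - 184599*s*t/2000 + 8973*t^3/1000 - 135*t^2/16, 115911*s^2/250 - 8883*s*t^2/250 + 107649*s*t/500 + t^4 - 2349*t^3/125 + 81*t^2/4, s^3 - 663*s^2/500 - 93*s*t^2/250 - 817*s*t/1000 - 41*t^3/500 - t^2/8, s^2*t + 567*s^2/500 + 187*s*t^2/250 + 753*s*t/1000 + 69*t^3/500 + t^2/8, r}; counting standard monomials gives mu = 8. Corank 2; j^3 = -(2*s + t)*(3*s + t)^2 has shape L^2 M (L != M), so D-series; mu = 8 gives D_8.

D_8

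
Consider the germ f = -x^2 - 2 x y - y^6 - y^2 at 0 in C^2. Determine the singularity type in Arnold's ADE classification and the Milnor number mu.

The Hessian of f at 0 is [[-2, -2], [-2, -2]] with rank 1, so corank 1. A Groebner basis of the Jacobian ideal J(f) in C{x,y} is {y^5, x + y}; counting standard monomials gives mu = 5. Corank 1: A-series; mu = 5 gives A_5.

Type A_{5}, Milnor number mu = 5.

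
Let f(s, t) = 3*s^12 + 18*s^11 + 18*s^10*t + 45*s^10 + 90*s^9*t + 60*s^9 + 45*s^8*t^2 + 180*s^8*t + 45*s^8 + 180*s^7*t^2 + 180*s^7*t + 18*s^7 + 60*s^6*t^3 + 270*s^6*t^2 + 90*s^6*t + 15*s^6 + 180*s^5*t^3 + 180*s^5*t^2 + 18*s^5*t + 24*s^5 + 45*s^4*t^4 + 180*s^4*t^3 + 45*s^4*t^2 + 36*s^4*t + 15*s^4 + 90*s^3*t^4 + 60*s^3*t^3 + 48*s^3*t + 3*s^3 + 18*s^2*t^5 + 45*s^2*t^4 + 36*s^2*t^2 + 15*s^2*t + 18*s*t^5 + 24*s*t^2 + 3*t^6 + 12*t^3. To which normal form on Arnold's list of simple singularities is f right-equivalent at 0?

D_{7}

The Hessian of f at 0 has rank 0. Corank 2; j^3 = 3*(s + t)*(s + 2*t)^2 has shape L^2 M (L != M), so D-series; mu = 7 gives D_7.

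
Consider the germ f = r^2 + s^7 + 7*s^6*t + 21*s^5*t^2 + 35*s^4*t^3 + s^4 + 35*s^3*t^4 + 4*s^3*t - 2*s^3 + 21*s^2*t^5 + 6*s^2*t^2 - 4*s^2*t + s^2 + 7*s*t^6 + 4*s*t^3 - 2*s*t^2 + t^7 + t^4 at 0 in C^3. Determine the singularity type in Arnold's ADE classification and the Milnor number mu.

The Hessian of f at 0 has rank 2. Corank 1: A-series; mu = 6 gives A_6.

Type A_6, Milnor number mu = 6.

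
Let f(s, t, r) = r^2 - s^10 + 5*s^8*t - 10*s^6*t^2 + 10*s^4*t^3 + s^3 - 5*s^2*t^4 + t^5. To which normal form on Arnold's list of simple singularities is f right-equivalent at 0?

The Hessian of f at 0 is [[0, 0, 0], [0, 0, 0], [0, 0, 2]] with rank 1, so corank 2. A Groebner basis of the Jacobian ideal J(f) in C{s,t,r} is {t^4, s^2, r}; counting standard monomials gives mu = 8. Corank 2; j^3 = s^3 is a perfect cube, so E-series; the 5-jet and mu = 8 give E_8.

E8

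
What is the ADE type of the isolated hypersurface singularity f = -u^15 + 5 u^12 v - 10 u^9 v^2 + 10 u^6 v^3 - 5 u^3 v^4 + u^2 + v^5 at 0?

A4

The Hessian of f at 0 has rank 1. Corank 1: A-series; mu = 4 gives A_4.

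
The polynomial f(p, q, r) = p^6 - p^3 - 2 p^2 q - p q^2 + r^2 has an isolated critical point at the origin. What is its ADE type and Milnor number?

The Hessian of f at 0 is [[0, 0, 0], [0, 0, 0], [0, 0, 2]] with rank 1, so corank 2. A Groebner basis of the Jacobian ideal J(f) in C{p,q,r} is {p*q/6 + q^5 + q^2/6, p*q^2 + q^3, p^2 + p*q, r}; counting standard monomials gives mu = 7. Corank 2; j^3 = -p*(p + q)^2 has shape L^2 M (L != M), so D-series; mu = 7 gives D_7.

Type D_7, Milnor number mu = 7.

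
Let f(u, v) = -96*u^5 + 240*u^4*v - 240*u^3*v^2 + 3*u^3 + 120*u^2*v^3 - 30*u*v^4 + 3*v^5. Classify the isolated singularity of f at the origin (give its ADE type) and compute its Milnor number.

Type E8, Milnor number mu = 8.

The Hessian of f at 0 has rank 0. Corank 2; j^3 = 3*u^3 is a perfect cube, so E-series; the 5-jet and mu = 8 give E_8.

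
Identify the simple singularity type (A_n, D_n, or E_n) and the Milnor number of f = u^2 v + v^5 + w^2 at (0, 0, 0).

The Hessian of f at 0 has rank 1. Corank 2; j^3 = u^2*v has shape L^2 M (L != M), so D-series; mu = 6 gives D_6.

Type D6, Milnor number mu = 6.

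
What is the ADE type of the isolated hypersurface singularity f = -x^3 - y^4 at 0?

E_{6}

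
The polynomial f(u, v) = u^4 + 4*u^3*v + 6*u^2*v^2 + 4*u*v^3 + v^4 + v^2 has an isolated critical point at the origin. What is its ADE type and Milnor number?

Type A_3, Milnor number mu = 3.

The Hessian of f at 0 has rank 1. Corank 1: A-series; mu = 3 gives A_3.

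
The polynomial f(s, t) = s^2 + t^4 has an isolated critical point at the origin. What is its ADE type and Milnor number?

The Hessian of f at 0 has rank 1. Corank 1: A-series; mu = 3 gives A_3.

Type A_3, Milnor number mu = 3.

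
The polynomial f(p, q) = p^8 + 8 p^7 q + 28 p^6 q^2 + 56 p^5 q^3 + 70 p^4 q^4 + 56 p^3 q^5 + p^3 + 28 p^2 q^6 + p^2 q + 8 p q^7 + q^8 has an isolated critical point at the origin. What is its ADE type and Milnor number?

Type D_{9}, Milnor number mu = 9.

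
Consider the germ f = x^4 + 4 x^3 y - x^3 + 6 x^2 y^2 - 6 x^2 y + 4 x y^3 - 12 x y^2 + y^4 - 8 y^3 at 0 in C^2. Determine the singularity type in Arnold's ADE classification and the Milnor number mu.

Type E6, Milnor number mu = 6.

The Hessian of f at 0 has rank 0. Corank 2; j^3 = -(x + 2*y)^3 is a perfect cube, so E-series; the 4-jet and mu = 6 give E_6.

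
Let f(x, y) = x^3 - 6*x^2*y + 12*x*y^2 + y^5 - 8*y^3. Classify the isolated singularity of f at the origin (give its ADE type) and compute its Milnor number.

The Hessian of f at 0 is [[0, 0], [0, 0]] with rank 0, so corank 2. A Groebner basis of the Jacobian ideal J(f) in C{x,y} is {y^4, x^2 - 4*x*y + 4*y^2}; counting standard monomials gives mu = 8. Corank 2; j^3 = (x - 2*y)^3 is a perfect cube, so E-series; the 5-jet and mu = 8 give E_8.

Type E8, Milnor number mu = 8.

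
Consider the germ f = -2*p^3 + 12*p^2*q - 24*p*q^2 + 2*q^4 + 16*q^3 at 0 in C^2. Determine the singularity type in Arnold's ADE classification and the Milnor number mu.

Type E6, Milnor number mu = 6.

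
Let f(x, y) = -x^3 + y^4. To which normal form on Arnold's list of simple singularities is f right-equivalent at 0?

E_{6}

The Hessian of f at 0 has rank 0. Corank 2; j^3 = -x^3 is a perfect cube, so E-series; the 4-jet and mu = 6 give E_6.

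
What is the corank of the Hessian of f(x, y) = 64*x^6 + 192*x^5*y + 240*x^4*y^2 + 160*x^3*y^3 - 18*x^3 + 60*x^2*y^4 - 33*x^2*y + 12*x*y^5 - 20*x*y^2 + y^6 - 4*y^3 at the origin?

The Hessian at 0 is [[0, 0], [0, 0]] of rank 0; hence corank 2.

2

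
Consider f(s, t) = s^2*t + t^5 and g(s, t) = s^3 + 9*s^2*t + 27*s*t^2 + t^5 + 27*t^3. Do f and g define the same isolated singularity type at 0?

The Hessian of f at 0 has rank 0. Corank 2; j^3 = s^2*t has shape L^2 M (L != M), so D-series; mu = 6 gives D_6. The Hessian of g at 0 has rank 0. Corank 2; j^3 = (s + 3*t)^3 is a perfect cube, so E-series; the 5-jet and mu = 8 give E_8. f is D_6 but g is E_8, hence not right-equivalent.

No.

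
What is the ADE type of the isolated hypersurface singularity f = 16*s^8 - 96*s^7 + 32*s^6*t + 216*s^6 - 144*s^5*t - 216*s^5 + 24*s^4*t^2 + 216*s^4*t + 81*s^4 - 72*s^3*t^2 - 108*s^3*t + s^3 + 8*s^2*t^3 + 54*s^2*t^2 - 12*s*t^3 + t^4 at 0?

The Hessian of f at 0 has rank 0. Corank 2; j^3 = s^3 is a perfect cube, so E-series; the 4-jet and mu = 6 give E_6.

E6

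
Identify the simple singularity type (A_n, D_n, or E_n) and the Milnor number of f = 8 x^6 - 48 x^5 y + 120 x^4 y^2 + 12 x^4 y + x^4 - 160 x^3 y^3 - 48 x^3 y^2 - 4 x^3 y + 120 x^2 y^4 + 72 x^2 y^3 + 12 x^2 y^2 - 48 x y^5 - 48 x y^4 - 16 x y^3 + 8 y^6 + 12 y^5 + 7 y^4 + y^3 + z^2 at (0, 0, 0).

The Hessian of f at 0 has rank 1. Corank 2; j^3 = y^3 is a perfect cube, so E-series; the 4-jet and mu = 6 give E_6.

Type E_6, Milnor number mu = 6.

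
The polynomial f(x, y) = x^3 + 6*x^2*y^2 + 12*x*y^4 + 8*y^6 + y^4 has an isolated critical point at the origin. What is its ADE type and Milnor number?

Type E_{6}, Milnor number mu = 6.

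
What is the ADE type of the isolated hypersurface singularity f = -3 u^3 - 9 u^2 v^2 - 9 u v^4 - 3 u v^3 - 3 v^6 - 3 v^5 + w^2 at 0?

The Hessian of f at 0 has rank 1. Corank 2; j^3 = -3*u^3 is a perfect cube, so E-series; the 4-jet and mu = 7 give E_7.

E7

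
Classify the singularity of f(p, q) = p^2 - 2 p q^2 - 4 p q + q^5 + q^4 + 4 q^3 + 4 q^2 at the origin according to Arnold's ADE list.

The Hessian of f at 0 is [[2, -4], [-4, 8]] with rank 1, so corank 1. A Groebner basis of the Jacobian ideal J(f) in C{p,q} is {p^2 - 4*p*q + 4*p - 8*q, -p + q^2 + 2*q}; counting standard monomials gives mu = 4. Corank 1: A-series; mu = 4 gives A_4.

A_{4}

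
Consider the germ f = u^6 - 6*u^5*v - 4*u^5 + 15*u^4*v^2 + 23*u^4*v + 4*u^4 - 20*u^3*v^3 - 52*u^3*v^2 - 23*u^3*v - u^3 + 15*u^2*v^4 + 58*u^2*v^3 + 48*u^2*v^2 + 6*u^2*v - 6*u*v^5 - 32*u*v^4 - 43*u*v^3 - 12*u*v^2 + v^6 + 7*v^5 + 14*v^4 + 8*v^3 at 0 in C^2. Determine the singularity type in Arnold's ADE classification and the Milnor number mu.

Type E_{7}, Milnor number mu = 7.

The Hessian of f at 0 has rank 0. Corank 2; j^3 = -(u - 2*v)^3 is a perfect cube, so E-series; the 4-jet and mu = 7 give E_7.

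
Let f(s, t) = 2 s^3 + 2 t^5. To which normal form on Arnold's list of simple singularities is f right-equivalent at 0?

E_{8}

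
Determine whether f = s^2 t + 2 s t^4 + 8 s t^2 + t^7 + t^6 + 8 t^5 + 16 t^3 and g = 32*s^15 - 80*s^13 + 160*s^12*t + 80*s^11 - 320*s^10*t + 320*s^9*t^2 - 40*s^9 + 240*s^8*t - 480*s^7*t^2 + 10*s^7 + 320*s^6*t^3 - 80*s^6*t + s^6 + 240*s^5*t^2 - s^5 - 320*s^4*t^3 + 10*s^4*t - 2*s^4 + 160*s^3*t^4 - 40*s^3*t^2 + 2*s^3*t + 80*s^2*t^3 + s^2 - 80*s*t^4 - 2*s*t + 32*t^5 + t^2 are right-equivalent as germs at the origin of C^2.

The Hessian of f at 0 is [[0, 0], [0, 0]] with rank 0, so corank 2. A Groebner basis of the Jacobian ideal J(f) in C{s,t} is {s*t + t^4 + 4*t^2, s^3 - 8*s^2 - 64*s*t + 64*t^3 - 128*t^2, s^2*t + 4*s^2/3 + 32*s*t/3 - 16*t^3 + 64*t^2/3, -s^2/6 + s*t^2 - 4*s*t/3 + 4*t^3 - 8*t^2/3}; counting standard monomials gives mu = 7. Corank 2; j^3 = t*(s + 4*t)^2 has shape L^2 M (L != M), so D-series; mu = 7 gives D_7. The Hessian of g at 0 is [[2, -2], [-2, 2]] with rank 1, so corank 1. A Groebner basis of the Jacobian ideal J(g) in C{s,t} is {-s + t^3 + t, s^2 - t^2, s*t - t^2}; counting standard monomials gives mu = 4. Corank 1: A-series; mu = 4 gives A_4. f is D_7 but g is A_4, hence not right-equivalent.

No.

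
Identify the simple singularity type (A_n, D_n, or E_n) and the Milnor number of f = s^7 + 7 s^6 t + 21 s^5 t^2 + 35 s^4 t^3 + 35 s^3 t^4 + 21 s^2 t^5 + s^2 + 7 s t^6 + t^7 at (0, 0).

The Hessian of f at 0 has rank 1. Corank 1: A-series; mu = 6 gives A_6.

Type A_{6}, Milnor number mu = 6.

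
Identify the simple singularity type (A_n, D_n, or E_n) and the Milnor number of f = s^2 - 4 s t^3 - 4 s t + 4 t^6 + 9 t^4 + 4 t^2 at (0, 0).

Type A3, Milnor number mu = 3.

The Hessian of f at 0 is [[2, -4], [-4, 8]] with rank 1, so corank 1. A Groebner basis of the Jacobian ideal J(f) in C{s,t} is {t^3, s - 2*t}; counting standard monomials gives mu = 3. Corank 1: A-series; mu = 3 gives A_3.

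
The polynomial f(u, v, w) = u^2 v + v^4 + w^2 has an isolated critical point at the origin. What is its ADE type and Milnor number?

The Hessian of f at 0 has rank 1. Corank 2; j^3 = u^2*v has shape L^2 M (L != M), so D-series; mu = 5 gives D_5.

Type D_5, Milnor number mu = 5.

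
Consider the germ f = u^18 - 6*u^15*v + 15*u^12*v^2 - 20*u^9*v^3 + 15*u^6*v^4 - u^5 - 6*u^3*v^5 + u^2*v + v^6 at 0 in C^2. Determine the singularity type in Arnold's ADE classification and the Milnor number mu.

Type D7, Milnor number mu = 7.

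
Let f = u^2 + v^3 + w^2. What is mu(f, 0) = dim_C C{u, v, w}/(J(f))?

2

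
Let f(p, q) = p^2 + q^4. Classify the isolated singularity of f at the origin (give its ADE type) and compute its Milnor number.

The Hessian of f at 0 has rank 1. Corank 1: A-series; mu = 3 gives A_3.

Type A3, Milnor number mu = 3.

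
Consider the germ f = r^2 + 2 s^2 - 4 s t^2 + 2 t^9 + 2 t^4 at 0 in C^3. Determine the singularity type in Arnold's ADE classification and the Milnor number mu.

The Hessian of f at 0 has rank 2. Corank 1: A-series; mu = 8 gives A_8.

Type A_{8}, Milnor number mu = 8.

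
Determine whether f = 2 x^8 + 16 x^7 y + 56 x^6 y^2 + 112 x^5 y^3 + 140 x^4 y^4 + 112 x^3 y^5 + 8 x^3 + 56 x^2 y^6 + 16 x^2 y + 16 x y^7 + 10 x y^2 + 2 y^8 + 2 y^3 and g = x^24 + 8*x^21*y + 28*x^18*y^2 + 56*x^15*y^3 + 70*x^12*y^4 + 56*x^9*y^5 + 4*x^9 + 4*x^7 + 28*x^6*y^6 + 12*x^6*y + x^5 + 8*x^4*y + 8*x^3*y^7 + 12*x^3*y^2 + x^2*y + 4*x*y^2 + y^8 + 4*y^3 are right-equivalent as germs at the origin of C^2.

Yes.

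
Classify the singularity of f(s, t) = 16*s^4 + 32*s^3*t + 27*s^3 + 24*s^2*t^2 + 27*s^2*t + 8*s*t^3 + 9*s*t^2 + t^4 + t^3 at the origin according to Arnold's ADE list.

E_{6}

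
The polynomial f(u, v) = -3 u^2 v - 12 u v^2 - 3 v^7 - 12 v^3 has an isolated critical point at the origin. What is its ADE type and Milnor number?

The Hessian of f at 0 is [[0, 0], [0, 0]] with rank 0, so corank 2. A Groebner basis of the Jacobian ideal J(f) in C{u,v} is {u^2/7 + v^6 - 4*v^2/7, u^3 + 8*v^3, u*v + 2*v^2}; counting standard monomials gives mu = 8. Corank 2; j^3 = -3*v*(u + 2*v)^2 has shape L^2 M (L != M), so D-series; mu = 8 gives D_8.

Type D8, Milnor number mu = 8.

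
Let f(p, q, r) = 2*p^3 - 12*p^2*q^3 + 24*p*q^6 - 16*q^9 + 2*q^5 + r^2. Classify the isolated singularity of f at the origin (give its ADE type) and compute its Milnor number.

The Hessian of f at 0 is [[0, 0, 0], [0, 0, 0], [0, 0, 2]] with rank 1, so corank 2. A Groebner basis of the Jacobian ideal J(f) in C{p,q,r} is {-p^2/4 + p*q^3, q^4, p^3, p^2*q, r}; counting standard monomials gives mu = 8. Corank 2; j^3 = 2*p^3 is a perfect cube, so E-series; the 5-jet and mu = 8 give E_8.

Type E_{8}, Milnor number mu = 8.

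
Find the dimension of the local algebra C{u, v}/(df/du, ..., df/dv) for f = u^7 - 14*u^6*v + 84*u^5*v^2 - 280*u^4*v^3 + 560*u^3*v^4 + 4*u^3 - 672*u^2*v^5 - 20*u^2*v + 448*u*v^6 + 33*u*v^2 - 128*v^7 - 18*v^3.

8

The Hessian of f at 0 is [[0, 0], [0, 0]] with rank 0, so corank 2. A Groebner basis of the Jacobian ideal J(f) in C{u,v} is {128*u*v/7 + v^6 - 192*v^2/7, u*v^2 - 3*v^3/2, u^2 - 7*u*v/2 + 3*v^2}; counting standard monomials gives mu = 8. Corank 2; j^3 = (u - 2*v)*(2*u - 3*v)^2 has shape L^2 M (L != M), so D-series; mu = 8 gives D_8.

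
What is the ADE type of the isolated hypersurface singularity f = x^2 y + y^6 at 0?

D7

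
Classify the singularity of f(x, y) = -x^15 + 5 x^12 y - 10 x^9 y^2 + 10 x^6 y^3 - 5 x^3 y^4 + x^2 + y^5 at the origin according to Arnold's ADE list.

A_{4}

The Hessian of f at 0 is [[2, 0], [0, 0]] with rank 1, so corank 1. A Groebner basis of the Jacobian ideal J(f) in C{x,y} is {y^4, x}; counting standard monomials gives mu = 4. Corank 1: A-series; mu = 4 gives A_4.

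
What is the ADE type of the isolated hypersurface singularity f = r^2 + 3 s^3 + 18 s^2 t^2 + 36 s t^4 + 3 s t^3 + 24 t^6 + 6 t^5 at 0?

The Hessian of f at 0 is [[0, 0, 0], [0, 0, 0], [0, 0, 2]] with rank 1, so corank 2. A Groebner basis of the Jacobian ideal J(f) in C{s,t,r} is {-s^2/4 + t^4 - t^3/12, s^3, s^2*t + s^2/12 + t^3/36, s^2/2 + s*t^2 + t^3/6, r}; counting standard monomials gives mu = 7. Corank 2; j^3 = 3*s^3 is a perfect cube, so E-series; the 4-jet and mu = 7 give E_7.

E_7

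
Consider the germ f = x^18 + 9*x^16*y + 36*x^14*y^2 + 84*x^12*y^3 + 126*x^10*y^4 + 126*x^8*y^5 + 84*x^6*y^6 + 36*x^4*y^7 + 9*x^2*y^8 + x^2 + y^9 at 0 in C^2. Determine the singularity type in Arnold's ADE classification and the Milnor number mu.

The Hessian of f at 0 has rank 1. Corank 1: A-series; mu = 8 gives A_8.

Type A_{8}, Milnor number mu = 8.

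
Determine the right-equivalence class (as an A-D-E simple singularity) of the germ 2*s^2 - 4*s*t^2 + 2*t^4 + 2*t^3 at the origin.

A2

The Hessian of f at 0 has rank 1. Corank 1: A-series; mu = 2 gives A_2.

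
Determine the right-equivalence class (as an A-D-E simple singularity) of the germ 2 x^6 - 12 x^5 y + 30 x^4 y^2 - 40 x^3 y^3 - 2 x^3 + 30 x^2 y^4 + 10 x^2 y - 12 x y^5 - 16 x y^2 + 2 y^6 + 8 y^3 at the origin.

D_7

The Hessian of f at 0 is [[0, 0], [0, 0]] with rank 0, so corank 2. A Groebner basis of the Jacobian ideal J(f) in C{x,y} is {x*y/6 + y^5 - y^2/3, x*y^2 - 2*y^3, x^2 - 3*x*y + 2*y^2}; counting standard monomials gives mu = 7. Corank 2; j^3 = -2*(x - 2*y)^2*(x - y) has shape L^2 M (L != M), so D-series; mu = 7 gives D_7.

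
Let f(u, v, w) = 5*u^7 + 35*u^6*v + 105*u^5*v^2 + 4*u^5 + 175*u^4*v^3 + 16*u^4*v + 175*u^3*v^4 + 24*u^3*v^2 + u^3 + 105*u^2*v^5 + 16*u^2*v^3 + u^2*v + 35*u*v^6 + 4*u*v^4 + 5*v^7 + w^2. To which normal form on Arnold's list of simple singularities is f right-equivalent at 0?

D_8

The Hessian of f at 0 has rank 1. Corank 2; j^3 = u^2*(u + v) has shape L^2 M (L != M), so D-series; mu = 8 gives D_8.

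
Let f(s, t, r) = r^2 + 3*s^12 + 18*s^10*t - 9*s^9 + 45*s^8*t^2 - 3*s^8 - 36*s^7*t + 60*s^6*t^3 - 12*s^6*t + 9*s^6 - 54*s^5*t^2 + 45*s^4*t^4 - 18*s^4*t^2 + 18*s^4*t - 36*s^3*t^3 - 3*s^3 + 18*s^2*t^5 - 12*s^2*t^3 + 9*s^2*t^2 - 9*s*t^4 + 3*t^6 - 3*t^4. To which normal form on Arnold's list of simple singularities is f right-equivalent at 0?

E6

The Hessian of f at 0 is [[0, 0, 0], [0, 0, 0], [0, 0, 2]] with rank 1, so corank 2. A Groebner basis of the Jacobian ideal J(f) in C{s,t,r} is {s^3, s^2*t, -s^2/2 + s*t^2, t^3, r}; counting standard monomials gives mu = 6. Corank 2; j^3 = -3*s^3 is a perfect cube, so E-series; the 4-jet and mu = 6 give E_6.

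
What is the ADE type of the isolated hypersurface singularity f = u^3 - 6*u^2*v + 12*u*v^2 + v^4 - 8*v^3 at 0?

The Hessian of f at 0 is [[0, 0], [0, 0]] with rank 0, so corank 2. A Groebner basis of the Jacobian ideal J(f) in C{u,v} is {v^3, u^2 - 4*u*v + 4*v^2}; counting standard monomials gives mu = 6. Corank 2; j^3 = (u - 2*v)^3 is a perfect cube, so E-series; the 4-jet and mu = 6 give E_6.

E_{6}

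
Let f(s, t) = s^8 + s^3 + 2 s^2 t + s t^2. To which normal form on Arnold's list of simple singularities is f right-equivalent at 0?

D9

The Hessian of f at 0 has rank 0. Corank 2; j^3 = s*(s + t)^2 has shape L^2 M (L != M), so D-series; mu = 9 gives D_9.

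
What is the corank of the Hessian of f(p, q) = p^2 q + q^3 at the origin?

2

The Hessian at 0 is [[0, 0], [0, 0]] of rank 0; hence corank 2.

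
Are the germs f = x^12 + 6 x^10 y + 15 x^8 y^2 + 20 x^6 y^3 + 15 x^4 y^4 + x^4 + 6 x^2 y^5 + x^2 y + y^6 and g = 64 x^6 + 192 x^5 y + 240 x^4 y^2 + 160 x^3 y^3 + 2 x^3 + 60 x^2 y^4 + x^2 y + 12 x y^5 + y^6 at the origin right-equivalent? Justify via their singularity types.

Yes.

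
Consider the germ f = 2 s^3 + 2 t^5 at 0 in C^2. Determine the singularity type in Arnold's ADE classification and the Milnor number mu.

The Hessian of f at 0 has rank 0. Corank 2; j^3 = 2*s^3 is a perfect cube, so E-series; the 5-jet and mu = 8 give E_8.

Type E8, Milnor number mu = 8.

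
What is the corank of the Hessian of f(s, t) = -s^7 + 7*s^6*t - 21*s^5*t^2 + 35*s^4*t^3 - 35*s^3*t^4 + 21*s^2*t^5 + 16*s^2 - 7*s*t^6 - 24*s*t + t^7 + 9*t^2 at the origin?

Hessian at 0 has rank 1.

1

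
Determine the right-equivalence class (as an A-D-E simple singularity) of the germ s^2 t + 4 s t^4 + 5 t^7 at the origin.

D_{8}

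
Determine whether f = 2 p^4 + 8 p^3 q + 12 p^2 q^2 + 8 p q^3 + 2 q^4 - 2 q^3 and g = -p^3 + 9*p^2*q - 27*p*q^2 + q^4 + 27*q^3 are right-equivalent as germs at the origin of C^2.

Yes.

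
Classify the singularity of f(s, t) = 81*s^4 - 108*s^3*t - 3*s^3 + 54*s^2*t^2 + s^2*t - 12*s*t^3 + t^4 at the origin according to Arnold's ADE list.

D5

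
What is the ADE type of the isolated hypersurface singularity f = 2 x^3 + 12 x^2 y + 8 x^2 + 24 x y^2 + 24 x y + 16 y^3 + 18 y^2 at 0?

A_{2}

The Hessian of f at 0 has rank 1. Corank 1: A-series; mu = 2 gives A_2.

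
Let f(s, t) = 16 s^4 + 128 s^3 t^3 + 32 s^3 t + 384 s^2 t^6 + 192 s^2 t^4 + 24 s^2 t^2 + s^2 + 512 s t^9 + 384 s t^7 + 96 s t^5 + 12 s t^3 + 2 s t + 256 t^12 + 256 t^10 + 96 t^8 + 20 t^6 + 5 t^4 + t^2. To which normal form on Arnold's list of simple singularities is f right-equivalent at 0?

The Hessian of f at 0 has rank 1. Corank 1: A-series; mu = 3 gives A_3.

A_3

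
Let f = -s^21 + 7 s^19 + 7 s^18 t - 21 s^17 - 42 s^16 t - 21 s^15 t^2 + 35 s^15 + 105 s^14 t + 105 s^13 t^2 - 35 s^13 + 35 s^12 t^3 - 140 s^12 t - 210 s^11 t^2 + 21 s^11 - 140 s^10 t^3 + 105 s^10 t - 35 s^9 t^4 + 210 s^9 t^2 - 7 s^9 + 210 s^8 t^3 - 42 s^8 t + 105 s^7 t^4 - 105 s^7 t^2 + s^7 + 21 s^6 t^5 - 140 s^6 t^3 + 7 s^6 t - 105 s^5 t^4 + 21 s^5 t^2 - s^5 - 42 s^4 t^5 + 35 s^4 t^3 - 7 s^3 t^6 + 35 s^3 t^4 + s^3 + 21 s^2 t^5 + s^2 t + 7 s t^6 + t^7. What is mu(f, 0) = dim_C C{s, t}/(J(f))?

8

The Hessian of f at 0 has rank 0. Corank 2; j^3 = s^2*(s + t) has shape L^2 M (L != M), so D-series; mu = 8 gives D_8.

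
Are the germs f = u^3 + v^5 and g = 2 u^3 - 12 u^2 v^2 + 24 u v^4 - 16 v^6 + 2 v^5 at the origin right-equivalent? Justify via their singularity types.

Yes.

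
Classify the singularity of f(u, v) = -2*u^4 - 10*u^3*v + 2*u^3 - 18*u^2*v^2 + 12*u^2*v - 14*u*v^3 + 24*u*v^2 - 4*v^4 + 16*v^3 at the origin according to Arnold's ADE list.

The Hessian of f at 0 is [[0, 0], [0, 0]] with rank 0, so corank 2. A Groebner basis of the Jacobian ideal J(f) in C{u,v} is {3*u^2 + 12*u*v + v^4 + v^3 + 12*v^2, u^3 - 18*u^2 - 72*u*v + 2*v^3 - 72*v^2, u^2*v + 7*u^2 + 28*u*v - 5*v^3/3 + 28*v^2, -2*u^2 + u*v^2 - 8*u*v + 4*v^3/3 - 8*v^2}; counting standard monomials gives mu = 7. Corank 2; j^3 = 2*(u + 2*v)^3 is a perfect cube, so E-series; the 4-jet and mu = 7 give E_7.

E_{7}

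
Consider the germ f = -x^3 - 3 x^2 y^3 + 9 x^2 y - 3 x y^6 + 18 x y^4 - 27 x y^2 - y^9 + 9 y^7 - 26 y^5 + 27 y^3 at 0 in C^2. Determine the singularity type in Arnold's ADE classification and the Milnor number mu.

Type E_{8}, Milnor number mu = 8.

The Hessian of f at 0 is [[0, 0], [0, 0]] with rank 0, so corank 2. A Groebner basis of the Jacobian ideal J(f) in C{x,y} is {x^2/2 + x*y^3 - 3*x*y + 9*y^2/2, y^4, x^3 - 27*x*y^2 + 54*y^3, x^2*y - 6*x*y^2 + 9*y^3}; counting standard monomials gives mu = 8. Corank 2; j^3 = -(x - 3*y)^3 is a perfect cube, so E-series; the 5-jet and mu = 8 give E_8.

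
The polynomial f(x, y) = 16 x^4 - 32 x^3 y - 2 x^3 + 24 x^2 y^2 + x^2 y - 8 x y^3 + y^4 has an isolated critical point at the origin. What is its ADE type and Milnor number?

Type D5, Milnor number mu = 5.

The Hessian of f at 0 has rank 0. Corank 2; j^3 = -x^2*(2*x - y) has shape L^2 M (L != M), so D-series; mu = 5 gives D_5.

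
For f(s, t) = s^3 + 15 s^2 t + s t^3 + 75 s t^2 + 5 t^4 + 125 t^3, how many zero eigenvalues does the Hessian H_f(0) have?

2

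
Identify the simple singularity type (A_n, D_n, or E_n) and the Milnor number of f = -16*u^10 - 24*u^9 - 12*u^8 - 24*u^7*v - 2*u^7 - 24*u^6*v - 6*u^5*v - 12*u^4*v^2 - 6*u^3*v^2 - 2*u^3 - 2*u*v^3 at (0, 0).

Type E7, Milnor number mu = 7.

The Hessian of f at 0 has rank 0. Corank 2; j^3 = -2*u^3 is a perfect cube, so E-series; the 4-jet and mu = 7 give E_7.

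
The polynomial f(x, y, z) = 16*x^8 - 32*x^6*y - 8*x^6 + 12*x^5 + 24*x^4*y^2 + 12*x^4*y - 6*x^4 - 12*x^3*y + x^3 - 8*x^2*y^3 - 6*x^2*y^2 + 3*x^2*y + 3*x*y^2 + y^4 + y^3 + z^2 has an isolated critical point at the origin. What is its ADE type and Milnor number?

Type E_{6}, Milnor number mu = 6.

The Hessian of f at 0 has rank 1. Corank 2; j^3 = (x + y)^3 is a perfect cube, so E-series; the 4-jet and mu = 6 give E_6.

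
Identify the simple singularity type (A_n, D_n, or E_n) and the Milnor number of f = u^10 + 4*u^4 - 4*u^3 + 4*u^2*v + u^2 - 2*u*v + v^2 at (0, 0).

The Hessian of f at 0 is [[2, -2], [-2, 2]] with rank 1, so corank 1. A Groebner basis of the Jacobian ideal J(f) in C{u,v} is {u*v^4 - 5*u*v^3 + 15*u*v^2/4 - 7*u*v/8 + u/16 + 2*v^4 - 5*v^3/2 + 3*v^2/4 - v/16, -15*u*v^3 + 27*u*v^2/2 - 27*u*v/8 + u/4 + v^5 + 5*v^4 - 35*v^3/4 + 23*v^2/8 - v/4, u^2 - u/2 + v/2}; counting standard monomials gives mu = 9. Corank 1: A-series; mu = 9 gives A_9.

Type A_9, Milnor number mu = 9.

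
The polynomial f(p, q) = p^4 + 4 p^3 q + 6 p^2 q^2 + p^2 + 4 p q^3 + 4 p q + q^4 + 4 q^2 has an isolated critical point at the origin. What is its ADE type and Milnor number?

Type A_{3}, Milnor number mu = 3.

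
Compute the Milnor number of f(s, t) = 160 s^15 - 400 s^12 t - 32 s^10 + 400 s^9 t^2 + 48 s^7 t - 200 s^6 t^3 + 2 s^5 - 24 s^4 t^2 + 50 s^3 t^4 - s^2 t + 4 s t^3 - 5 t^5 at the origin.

6

The Hessian of f at 0 is [[0, 0], [0, 0]] with rank 0, so corank 2. A Groebner basis of the Jacobian ideal J(f) in C{s,t} is {s^3, s^2*t, 2*s^2 + s*t^2, -s*t/2 + t^3}; counting standard monomials gives mu = 6. Corank 2; j^3 = -s^2*t has shape L^2 M (L != M), so D-series; mu = 6 gives D_6.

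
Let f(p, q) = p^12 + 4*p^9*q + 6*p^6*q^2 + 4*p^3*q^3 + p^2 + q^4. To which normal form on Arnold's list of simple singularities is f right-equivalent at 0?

A_{3}

The Hessian of f at 0 has rank 1. Corank 1: A-series; mu = 3 gives A_3.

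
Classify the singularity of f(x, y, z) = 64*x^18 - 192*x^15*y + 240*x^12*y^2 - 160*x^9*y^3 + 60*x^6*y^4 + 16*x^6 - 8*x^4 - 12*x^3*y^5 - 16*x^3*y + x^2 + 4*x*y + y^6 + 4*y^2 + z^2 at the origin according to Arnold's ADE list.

The Hessian of f at 0 is [[2, 4, 0], [4, 8, 0], [0, 0, 2]] with rank 2, so corank 1. A Groebner basis of the Jacobian ideal J(f) in C{x,y,z} is {x*y^2 - x/16 - y/8, x/32 + y^3 + y/16, x^2 + 4*x*y + 4*y^2, z}; counting standard monomials gives mu = 5. Corank 1: A-series; mu = 5 gives A_5.

A_{5}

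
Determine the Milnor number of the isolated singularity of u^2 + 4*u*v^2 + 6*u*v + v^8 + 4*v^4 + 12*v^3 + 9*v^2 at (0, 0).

7

The Hessian of f at 0 is [[2, 6], [6, 18]] with rank 1, so corank 1. A Groebner basis of the Jacobian ideal J(f) in C{u,v} is {u^4 + 27*u^3 + 189*u^2*v - 891*u^2/4 - 1701*u*v/2 + 2187*u/8 + 6561*v/8, u^3*v - 9*u^3/2 - 27*u^2*v + 27*u^2 + 405*u*v/4 - 243*u/8 - 729*v/8, u/2 + v^2 + 3*v/2}; counting standard monomials gives mu = 7. Corank 1: A-series; mu = 7 gives A_7.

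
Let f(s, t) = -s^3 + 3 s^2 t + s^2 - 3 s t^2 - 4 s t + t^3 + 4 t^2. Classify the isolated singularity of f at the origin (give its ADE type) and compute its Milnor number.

The Hessian of f at 0 is [[2, -4], [-4, 8]] with rank 1, so corank 1. A Groebner basis of the Jacobian ideal J(f) in C{s,t} is {t^2, s - 2*t}; counting standard monomials gives mu = 2. Corank 1: A-series; mu = 2 gives A_2.

Type A2, Milnor number mu = 2.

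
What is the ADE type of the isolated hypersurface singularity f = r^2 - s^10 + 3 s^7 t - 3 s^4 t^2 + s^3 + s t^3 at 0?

E7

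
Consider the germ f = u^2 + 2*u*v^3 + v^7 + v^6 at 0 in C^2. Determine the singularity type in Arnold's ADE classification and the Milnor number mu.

Type A_6, Milnor number mu = 6.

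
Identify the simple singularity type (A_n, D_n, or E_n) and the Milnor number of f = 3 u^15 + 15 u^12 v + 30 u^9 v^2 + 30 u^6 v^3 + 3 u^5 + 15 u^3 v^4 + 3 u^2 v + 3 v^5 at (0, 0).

Type D_{6}, Milnor number mu = 6.

The Hessian of f at 0 has rank 0. Corank 2; j^3 = 3*u^2*v has shape L^2 M (L != M), so D-series; mu = 6 gives D_6.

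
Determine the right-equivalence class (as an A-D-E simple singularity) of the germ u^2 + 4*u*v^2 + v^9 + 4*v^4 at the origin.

A_8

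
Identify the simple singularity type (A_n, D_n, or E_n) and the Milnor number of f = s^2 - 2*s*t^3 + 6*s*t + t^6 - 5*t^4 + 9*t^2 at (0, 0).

Type A3, Milnor number mu = 3.

The Hessian of f at 0 has rank 1. Corank 1: A-series; mu = 3 gives A_3.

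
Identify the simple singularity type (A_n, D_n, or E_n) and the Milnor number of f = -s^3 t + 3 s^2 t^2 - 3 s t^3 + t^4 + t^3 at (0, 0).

Type E_{7}, Milnor number mu = 7.

The Hessian of f at 0 has rank 0. Corank 2; j^3 = t^3 is a perfect cube, so E-series; the 4-jet and mu = 7 give E_7.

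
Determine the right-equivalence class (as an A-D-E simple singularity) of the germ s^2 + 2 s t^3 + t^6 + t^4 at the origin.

A3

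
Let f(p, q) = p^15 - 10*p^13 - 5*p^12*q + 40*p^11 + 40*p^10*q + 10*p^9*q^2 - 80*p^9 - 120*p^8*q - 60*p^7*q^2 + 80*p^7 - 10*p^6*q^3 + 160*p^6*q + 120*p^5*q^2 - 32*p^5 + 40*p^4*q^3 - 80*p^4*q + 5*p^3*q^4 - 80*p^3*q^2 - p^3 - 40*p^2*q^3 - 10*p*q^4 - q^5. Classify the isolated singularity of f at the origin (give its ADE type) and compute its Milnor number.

The Hessian of f at 0 has rank 0. Corank 2; j^3 = -p^3 is a perfect cube, so E-series; the 5-jet and mu = 8 give E_8.

Type E8, Milnor number mu = 8.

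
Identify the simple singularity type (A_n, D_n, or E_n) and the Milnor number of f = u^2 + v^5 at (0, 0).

Type A_4, Milnor number mu = 4.

The Hessian of f at 0 has rank 1. Corank 1: A-series; mu = 4 gives A_4.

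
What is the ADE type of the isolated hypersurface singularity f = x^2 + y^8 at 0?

The Hessian of f at 0 is [[2, 0], [0, 0]] with rank 1, so corank 1. A Groebner basis of the Jacobian ideal J(f) in C{x,y} is {y^7, x}; counting standard monomials gives mu = 7. Corank 1: A-series; mu = 7 gives A_7.

A_{7}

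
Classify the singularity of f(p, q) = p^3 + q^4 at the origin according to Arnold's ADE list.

The Hessian of f at 0 is [[0, 0], [0, 0]] with rank 0, so corank 2. A Groebner basis of the Jacobian ideal J(f) in C{p,q} is {q^3, p^2}; counting standard monomials gives mu = 6. Corank 2; j^3 = p^3 is a perfect cube, so E-series; the 4-jet and mu = 6 give E_6.

E_6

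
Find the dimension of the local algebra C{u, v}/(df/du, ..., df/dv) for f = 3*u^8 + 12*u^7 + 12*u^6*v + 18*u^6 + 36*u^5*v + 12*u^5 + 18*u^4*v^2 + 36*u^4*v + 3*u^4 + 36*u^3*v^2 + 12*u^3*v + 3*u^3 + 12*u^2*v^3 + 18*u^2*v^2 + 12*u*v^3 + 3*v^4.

6

The Hessian of f at 0 is [[0, 0], [0, 0]] with rank 0, so corank 2. A Groebner basis of the Jacobian ideal J(f) in C{u,v} is {v^4, u*v^2 + v^3/3, u^2}; counting standard monomials gives mu = 6. Corank 2; j^3 = 3*u^3 is a perfect cube, so E-series; the 4-jet and mu = 6 give E_6.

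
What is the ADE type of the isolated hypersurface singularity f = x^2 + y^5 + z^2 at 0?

The Hessian of f at 0 is [[2, 0, 0], [0, 0, 0], [0, 0, 2]] with rank 2, so corank 1. A Groebner basis of the Jacobian ideal J(f) in C{x,y,z} is {y^4, x, z}; counting standard monomials gives mu = 4. Corank 1: A-series; mu = 4 gives A_4.

A4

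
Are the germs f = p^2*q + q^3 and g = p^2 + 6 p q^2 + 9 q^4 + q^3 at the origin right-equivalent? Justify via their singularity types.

No.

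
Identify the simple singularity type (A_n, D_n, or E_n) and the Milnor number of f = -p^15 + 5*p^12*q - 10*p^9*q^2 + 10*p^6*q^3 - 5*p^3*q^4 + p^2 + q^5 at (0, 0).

Type A_{4}, Milnor number mu = 4.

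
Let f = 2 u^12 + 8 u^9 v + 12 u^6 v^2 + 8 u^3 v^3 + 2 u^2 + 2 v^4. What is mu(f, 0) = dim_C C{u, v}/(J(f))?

The Hessian of f at 0 has rank 1. Corank 1: A-series; mu = 3 gives A_3.

3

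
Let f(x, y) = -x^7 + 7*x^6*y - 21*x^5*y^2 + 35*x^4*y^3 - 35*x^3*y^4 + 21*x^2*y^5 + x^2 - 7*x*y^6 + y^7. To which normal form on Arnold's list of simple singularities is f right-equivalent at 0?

The Hessian of f at 0 has rank 1. Corank 1: A-series; mu = 6 gives A_6.

A6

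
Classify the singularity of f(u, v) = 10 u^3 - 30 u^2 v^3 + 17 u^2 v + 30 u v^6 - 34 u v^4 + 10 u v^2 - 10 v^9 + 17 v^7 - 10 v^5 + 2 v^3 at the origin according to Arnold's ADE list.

The Hessian of f at 0 is [[0, 0], [0, 0]] with rank 0, so corank 2. A Groebner basis of the Jacobian ideal J(f) in C{u,v} is {v^3, u^2 - 2*v^2/11, u*v + 5*v^2/11}; counting standard monomials gives mu = 4. Corank 2; j^3 = (2*u + v)*(5*u^2 + 6*u*v + 2*v^2) splits into three distinct lines over C (the quadratic factor has nonzero discriminant), so D_4.

D_4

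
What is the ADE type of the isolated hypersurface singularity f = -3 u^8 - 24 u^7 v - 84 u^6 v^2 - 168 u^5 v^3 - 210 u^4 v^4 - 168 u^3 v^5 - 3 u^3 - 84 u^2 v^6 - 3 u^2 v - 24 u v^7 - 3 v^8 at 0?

D9

The Hessian of f at 0 has rank 0. Corank 2; j^3 = -3*u^2*(u + v) has shape L^2 M (L != M), so D-series; mu = 9 gives D_9.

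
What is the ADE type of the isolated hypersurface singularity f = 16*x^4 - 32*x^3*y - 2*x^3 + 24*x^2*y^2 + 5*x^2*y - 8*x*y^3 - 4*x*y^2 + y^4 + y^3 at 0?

The Hessian of f at 0 has rank 0. Corank 2; j^3 = -(x - y)^2*(2*x - y) has shape L^2 M (L != M), so D-series; mu = 5 gives D_5.

D_5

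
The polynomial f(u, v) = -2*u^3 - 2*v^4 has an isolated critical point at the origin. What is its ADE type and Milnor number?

Type E6, Milnor number mu = 6.

The Hessian of f at 0 has rank 0. Corank 2; j^3 = -2*u^3 is a perfect cube, so E-series; the 4-jet and mu = 6 give E_6.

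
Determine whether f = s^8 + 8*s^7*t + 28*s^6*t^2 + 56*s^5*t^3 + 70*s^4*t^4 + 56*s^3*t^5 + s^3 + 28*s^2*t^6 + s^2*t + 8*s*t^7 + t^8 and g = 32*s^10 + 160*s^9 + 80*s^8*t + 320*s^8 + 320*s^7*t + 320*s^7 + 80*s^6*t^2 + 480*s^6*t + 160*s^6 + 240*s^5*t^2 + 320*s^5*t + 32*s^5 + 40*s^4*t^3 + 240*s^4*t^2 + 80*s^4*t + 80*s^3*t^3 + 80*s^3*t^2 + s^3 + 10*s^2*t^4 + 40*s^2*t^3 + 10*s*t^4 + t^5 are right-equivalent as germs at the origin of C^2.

No.

The Hessian of f at 0 is [[0, 0], [0, 0]] with rank 0, so corank 2. A Groebner basis of the Jacobian ideal J(f) in C{s,t} is {-s*t/8 + t^7, s*t^2, s^2 + s*t}; counting standard monomials gives mu = 9. Corank 2; j^3 = s^2*(s + t) has shape L^2 M (L != M), so D-series; mu = 9 gives D_9. The Hessian of g at 0 is [[0, 0], [0, 0]] with rank 0, so corank 2. A Groebner basis of the Jacobian ideal J(g) in C{s,t} is {t^5, s*t^3 + t^4/8, s^2}; counting standard monomials gives mu = 8. Corank 2; j^3 = s^3 is a perfect cube, so E-series; the 5-jet and mu = 8 give E_8. f is D_9 but g is E_8, hence not right-equivalent.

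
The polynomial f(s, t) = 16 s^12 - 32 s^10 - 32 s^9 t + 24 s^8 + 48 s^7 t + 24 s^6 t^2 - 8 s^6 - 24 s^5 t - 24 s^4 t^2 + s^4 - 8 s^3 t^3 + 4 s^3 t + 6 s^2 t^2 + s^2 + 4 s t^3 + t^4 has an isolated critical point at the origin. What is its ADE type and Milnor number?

The Hessian of f at 0 has rank 1. Corank 1: A-series; mu = 3 gives A_3.

Type A3, Milnor number mu = 3.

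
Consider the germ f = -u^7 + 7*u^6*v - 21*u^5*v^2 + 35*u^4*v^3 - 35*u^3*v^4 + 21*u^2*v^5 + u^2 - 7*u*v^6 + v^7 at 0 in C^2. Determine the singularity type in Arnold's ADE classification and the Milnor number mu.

The Hessian of f at 0 is [[2, 0], [0, 0]] with rank 1, so corank 1. A Groebner basis of the Jacobian ideal J(f) in C{u,v} is {v^6, u}; counting standard monomials gives mu = 6. Corank 1: A-series; mu = 6 gives A_6.

Type A_{6}, Milnor number mu = 6.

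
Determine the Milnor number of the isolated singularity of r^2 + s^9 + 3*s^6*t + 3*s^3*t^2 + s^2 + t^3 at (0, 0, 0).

2

The Hessian of f at 0 has rank 2. Corank 1: A-series; mu = 2 gives A_2.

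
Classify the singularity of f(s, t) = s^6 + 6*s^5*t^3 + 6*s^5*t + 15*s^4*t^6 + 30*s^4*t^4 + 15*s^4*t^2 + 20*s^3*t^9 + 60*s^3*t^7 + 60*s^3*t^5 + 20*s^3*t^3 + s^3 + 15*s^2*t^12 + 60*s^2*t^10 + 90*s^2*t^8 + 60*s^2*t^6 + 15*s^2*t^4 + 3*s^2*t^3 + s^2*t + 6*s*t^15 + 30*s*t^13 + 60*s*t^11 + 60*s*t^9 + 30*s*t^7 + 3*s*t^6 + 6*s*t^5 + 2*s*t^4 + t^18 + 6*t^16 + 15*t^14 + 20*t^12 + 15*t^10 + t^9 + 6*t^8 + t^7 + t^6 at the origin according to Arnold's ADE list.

The Hessian of f at 0 is [[0, 0], [0, 0]] with rank 0, so corank 2. A Groebner basis of the Jacobian ideal J(f) in C{s,t} is {s^2 + s*t + t^4, s^3, s^2*t, -s^2/6 + s*t^2}; counting standard monomials gives mu = 7. Corank 2; j^3 = s^2*(s + t) has shape L^2 M (L != M), so D-series; mu = 7 gives D_7.

D_{7}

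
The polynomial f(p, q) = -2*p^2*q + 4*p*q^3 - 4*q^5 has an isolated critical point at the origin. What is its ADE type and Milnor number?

Type D_{6}, Milnor number mu = 6.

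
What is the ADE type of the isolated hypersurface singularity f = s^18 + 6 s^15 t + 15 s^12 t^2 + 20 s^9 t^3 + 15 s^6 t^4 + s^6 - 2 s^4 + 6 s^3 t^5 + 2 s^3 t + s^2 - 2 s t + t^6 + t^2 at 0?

The Hessian of f at 0 is [[2, -2], [-2, 2]] with rank 1, so corank 1. A Groebner basis of the Jacobian ideal J(f) in C{s,t} is {s*t^2 - s + t, -s + t^3 + t, s^2 - 2*s*t + t^2}; counting standard monomials gives mu = 5. Corank 1: A-series; mu = 5 gives A_5.

A_5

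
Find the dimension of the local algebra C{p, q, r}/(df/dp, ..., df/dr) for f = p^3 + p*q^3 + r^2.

7

The Hessian of f at 0 has rank 1. Corank 2; j^3 = p^3 is a perfect cube, so E-series; the 4-jet and mu = 7 give E_7.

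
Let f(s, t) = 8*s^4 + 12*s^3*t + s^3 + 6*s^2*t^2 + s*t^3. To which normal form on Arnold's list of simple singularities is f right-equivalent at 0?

E_{7}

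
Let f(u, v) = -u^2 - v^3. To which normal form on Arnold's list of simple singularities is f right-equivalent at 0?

The Hessian of f at 0 has rank 1. Corank 1: A-series; mu = 2 gives A_2.

A2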